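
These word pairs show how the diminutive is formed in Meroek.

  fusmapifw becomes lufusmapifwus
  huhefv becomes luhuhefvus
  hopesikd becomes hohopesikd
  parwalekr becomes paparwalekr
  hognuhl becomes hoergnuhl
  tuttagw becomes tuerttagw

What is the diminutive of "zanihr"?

"zanihr" has second-to-last letter 'h'. The one such stem in the data (hognuhl → hoergnuhl) inserts -er- after the first vowel (as does tuttagw), so the same rule applies.
So zanihr → zaernihr.

zaernihr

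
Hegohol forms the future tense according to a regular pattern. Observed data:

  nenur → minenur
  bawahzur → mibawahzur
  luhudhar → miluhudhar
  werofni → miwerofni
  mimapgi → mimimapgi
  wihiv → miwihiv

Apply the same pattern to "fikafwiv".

Every pair shown (nenur → minenur, bawahzur → mibawahzur, luhudhar → miluhudhar, …) follows the same rule: add the prefix mi-.
So fikafwiv → mifikafwiv.

mifikafwiv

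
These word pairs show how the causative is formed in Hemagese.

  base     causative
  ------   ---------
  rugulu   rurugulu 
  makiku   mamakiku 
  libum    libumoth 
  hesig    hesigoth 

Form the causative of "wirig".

wirigoth

"wirig" ends in a consonant. The stems ending in a consonant (libum → libumoth, hesig → hesigoth) add -oth.
So wirig → wirigoth.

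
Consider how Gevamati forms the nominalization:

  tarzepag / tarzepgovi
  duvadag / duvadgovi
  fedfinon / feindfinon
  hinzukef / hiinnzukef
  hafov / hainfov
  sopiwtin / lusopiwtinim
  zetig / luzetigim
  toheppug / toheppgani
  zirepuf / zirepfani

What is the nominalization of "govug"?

govgani

"govug" has last vowel 'u'. The stems whose last vowel is 'u' (toheppug → toheppgani, zirepuf → zirepfani) delete the last vowel and add -ani.
The other patterns: stems whose last vowel is 'a' delete the last vowel and add -ovi; stems whose last vowel is 'e' or 'o' insert -in- after the first vowel; stems whose last vowel is 'i' add lu- … -im around the stem.
So govug → govgani.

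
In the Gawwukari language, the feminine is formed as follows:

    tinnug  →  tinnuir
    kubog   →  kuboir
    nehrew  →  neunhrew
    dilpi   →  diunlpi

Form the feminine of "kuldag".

kuldair

kubog and dilpi both have 2 vowels yet inflect differently (kuboir, diunlpi), so the number of vowels is not what conditions the rule; the final letter is.
"kuldag" ends in -g. The stems ending in -g (kubog → kuboir, tinnug → tinnuir) drop the final letter and add -ir.
So kuldag → kuldair.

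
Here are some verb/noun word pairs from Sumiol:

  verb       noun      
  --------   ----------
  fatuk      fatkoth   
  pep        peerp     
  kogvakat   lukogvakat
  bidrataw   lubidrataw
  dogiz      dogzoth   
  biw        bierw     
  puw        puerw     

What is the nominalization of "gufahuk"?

lugufahuk

puw and bidrataw both end in -w yet inflect differently (puerw, lubidrataw), so the final letter is not what conditions the rule; the number of vowels is.
"gufahuk" has 3 vowels. The stems with 3 vowels (bidrataw → lubidrataw, kogvakat → lukogvakat) add the prefix lu-.
So gufahuk → lugufahuk.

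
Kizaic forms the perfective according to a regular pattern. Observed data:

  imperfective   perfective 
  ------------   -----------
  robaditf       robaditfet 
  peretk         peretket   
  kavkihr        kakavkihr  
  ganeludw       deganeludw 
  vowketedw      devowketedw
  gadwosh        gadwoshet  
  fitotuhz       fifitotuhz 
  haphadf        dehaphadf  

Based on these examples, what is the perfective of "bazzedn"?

haphadf and robaditf both end in -f yet inflect differently (dehaphadf, robaditfet), so the final letter is not what conditions the rule; the second-to-last letter is.
"bazzedn" has second-to-last letter 'd'. The stems whose second-to-last letter is 'd' (haphadf → dehaphadf, ganeludw → deganeludw, vowketedw → devowketedw) add the prefix de-.
The other patterns: stems whose second-to-last letter is 'h' repeat the first consonant+vowel as a prefix; stems whose second-to-last letter is 's' or 't' add -et.
So bazzedn → debazzedn.

debazzedn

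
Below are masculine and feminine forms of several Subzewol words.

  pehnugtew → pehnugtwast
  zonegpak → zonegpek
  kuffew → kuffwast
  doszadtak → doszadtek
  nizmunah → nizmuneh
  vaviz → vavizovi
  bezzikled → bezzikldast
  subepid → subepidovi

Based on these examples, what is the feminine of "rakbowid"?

rakbowidovi

bezzikled and subepid both end in -d yet inflect differently (bezzikldast, subepidovi), so the final letter is not what conditions the rule; the last vowel is.
"rakbowid" has last vowel 'i'. The stems whose last vowel is 'i' (vaviz → vavizovi, subepid → subepidovi) add -ovi.
So rakbowid → rakbowidovi.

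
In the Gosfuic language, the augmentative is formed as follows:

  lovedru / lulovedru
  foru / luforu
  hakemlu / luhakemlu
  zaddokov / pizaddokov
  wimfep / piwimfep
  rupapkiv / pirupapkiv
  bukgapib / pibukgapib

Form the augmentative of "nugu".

"nugu" ends in a vowel. The stems ending in a vowel (lovedru → lulovedru, foru → luforu, hakemlu → luhakemlu) add the prefix lu-.
The other pattern: stems ending in a consonant add the prefix pi-.
So nugu → lunugu.

lunugu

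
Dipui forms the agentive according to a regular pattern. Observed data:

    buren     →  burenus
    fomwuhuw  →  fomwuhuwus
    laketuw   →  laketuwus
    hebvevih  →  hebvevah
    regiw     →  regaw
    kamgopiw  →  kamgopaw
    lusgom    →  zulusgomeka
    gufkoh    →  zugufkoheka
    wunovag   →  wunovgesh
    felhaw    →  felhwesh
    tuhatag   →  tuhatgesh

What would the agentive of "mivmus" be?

mivmusus

fomwuhuw and regiw both end in -w yet inflect differently (fomwuhuwus, regaw), so the final letter is not what conditions the rule; the last vowel is.
"mivmus" has last vowel 'u'. The stems whose last vowel is 'u' (fomwuhuw → fomwuhuwus, laketuw → laketuwus) add -us.
The other patterns: stems whose last vowel is 'i' change the last vowel to 'a'; stems whose last vowel is 'o' add zu- … -eka around the stem; stems whose last vowel is 'a' delete the last vowel and add -esh.
So mivmus → mivmusus.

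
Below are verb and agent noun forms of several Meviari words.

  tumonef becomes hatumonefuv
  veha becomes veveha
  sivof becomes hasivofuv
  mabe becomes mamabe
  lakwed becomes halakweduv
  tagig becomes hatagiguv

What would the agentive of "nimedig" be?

hanimediguv

mabe and tumonef both have last vowel 'e' yet inflect differently (mamabe, hatumonefuv), so the last vowel is not what conditions the rule; whether the stem ends in a vowel or a consonant is.
"nimedig" ends in a consonant. The stems ending in a consonant (tagig → hatagiguv, tumonef → hatumonefuv, sivof → hasivofuv) add ha- … -uv around the stem.
The other pattern: stems ending in a vowel repeat the first consonant+vowel as a prefix.
So nimedig → hanimediguv.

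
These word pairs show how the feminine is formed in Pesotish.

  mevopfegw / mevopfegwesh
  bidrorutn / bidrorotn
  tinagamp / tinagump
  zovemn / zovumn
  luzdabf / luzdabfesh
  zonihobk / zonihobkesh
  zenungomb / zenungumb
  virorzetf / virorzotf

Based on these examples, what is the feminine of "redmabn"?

zovemn and bidrorutn both end in -n yet inflect differently (zovumn, bidrorotn), so the final letter is not what conditions the rule; the second-to-last letter is.
"redmabn" has second-to-last letter 'b'. The stems whose second-to-last letter is 'b' (luzdabf → luzdabfesh, zonihobk → zonihobkesh) add -esh.
The other patterns: stems whose second-to-last letter is 'm' change the last vowel to 'u'; stems whose second-to-last letter is 't' change the last vowel to 'o'.
So redmabn → redmabnesh.

redmabnesh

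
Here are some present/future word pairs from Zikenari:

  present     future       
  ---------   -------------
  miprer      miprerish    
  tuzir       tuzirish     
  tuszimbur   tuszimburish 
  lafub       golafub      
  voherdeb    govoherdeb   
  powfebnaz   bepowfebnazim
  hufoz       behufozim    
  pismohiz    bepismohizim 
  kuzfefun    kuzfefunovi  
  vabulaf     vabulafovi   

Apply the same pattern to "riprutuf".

tuszimbur and lafub both have last vowel 'u' yet inflect differently (tuszimburish, golafub), so the last vowel is not what conditions the rule; the final letter is.
"riprutuf" ends in -f. The one such stem in the data (vabulaf → vabulafovi) adds -ovi, so the same rule applies.
The other patterns: stems ending in -r add -ish; stems ending in -b add the prefix go-; stems ending in -z add be- … -im around the stem.
So riprutuf → riprutufovi.

riprutufovi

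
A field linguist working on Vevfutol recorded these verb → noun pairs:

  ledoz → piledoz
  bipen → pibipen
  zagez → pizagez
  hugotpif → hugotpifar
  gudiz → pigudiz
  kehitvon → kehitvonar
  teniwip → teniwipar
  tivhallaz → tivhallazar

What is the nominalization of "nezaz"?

"nezaz" has 2 vowels. The stems with 2 vowels (zagez → pizagez, ledoz → piledoz, bipen → pibipen) add the prefix pi-.
The other pattern: stems with 3 vowels add -ar.
So nezaz → pinezaz.

pinezaz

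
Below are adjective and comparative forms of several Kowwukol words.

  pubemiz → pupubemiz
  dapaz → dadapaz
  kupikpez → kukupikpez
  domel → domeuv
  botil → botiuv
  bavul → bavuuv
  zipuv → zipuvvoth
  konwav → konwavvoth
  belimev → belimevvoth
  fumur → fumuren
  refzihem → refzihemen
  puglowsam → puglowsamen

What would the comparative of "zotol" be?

zotouv

"zotol" ends in -l. The stems ending in -l (domel → domeuv, botil → botiuv, bavul → bavuuv) drop the final letter and add -uv.
The other patterns: stems ending in -z repeat the first consonant+vowel as a prefix; stems ending in -v double the final consonant and add -oth; stems ending in -m or -r add -en.
So zotol → zotouv.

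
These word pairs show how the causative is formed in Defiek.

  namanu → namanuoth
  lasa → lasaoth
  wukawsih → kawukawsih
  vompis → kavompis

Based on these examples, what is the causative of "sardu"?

vompis and lasa both have 2 vowels yet inflect differently (kavompis, lasaoth), so the number of vowels is not what conditions the rule; whether the stem ends in a vowel or a consonant is.
"sardu" ends in a vowel. The stems ending in a vowel (lasa → lasaoth, namanu → namanuoth) add -oth.
So sardu → sarduoth.

sarduoth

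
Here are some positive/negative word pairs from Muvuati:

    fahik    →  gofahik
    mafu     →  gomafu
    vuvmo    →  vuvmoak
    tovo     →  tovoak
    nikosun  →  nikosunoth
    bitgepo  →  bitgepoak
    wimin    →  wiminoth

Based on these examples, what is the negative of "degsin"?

degsinoth

"degsin" ends in -n. The stems ending in -n (nikosun → nikosunoth, wimin → wiminoth) add -oth.
The other patterns: stems ending in -o add -ak; stems ending in -k or -u add the prefix go-.
So degsin → degsinoth.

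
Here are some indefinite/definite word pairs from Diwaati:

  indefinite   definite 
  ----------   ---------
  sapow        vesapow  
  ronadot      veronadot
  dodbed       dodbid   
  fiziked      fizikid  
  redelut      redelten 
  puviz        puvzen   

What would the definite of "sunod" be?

vesunod

ronadot and redelut both end in -t yet inflect differently (veronadot, redelten), so the final letter is not what conditions the rule; the last vowel is.
"sunod" has last vowel 'o'. The stems whose last vowel is 'o' (sapow → vesapow, ronadot → veronadot) add the prefix ve-.
The other patterns: stems whose last vowel is 'e' change the last vowel to 'i'; stems whose last vowel is 'i' or 'u' delete the last vowel and add -en.
So sunod → vesunod.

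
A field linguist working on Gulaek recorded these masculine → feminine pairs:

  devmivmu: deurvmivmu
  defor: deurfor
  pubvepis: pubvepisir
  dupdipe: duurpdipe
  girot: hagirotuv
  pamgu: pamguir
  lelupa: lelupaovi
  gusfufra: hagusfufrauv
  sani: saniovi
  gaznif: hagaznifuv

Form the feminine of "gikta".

hagiktauv

"gikta" begins with g-. The stems beginning with g- (girot → hagirotuv, gaznif → hagaznifuv, gusfufra → hagusfufrauv) add ha- … -uv around the stem.
The other patterns: stems beginning with p- add -ir; stems beginning with d- insert -ur- after the first vowel; stems beginning with l- or s- add -ovi.
So gikta → hagiktauv.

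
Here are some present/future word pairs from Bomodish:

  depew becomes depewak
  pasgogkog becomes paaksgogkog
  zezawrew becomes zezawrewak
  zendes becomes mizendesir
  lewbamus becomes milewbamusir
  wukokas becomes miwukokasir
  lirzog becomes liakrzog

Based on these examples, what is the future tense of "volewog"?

voaklewog

zendes and depew both have last vowel 'e' yet inflect differently (mizendesir, depewak), so the last vowel is not what conditions the rule; the final letter is.
"volewog" ends in -g. The stems ending in -g (pasgogkog → paaksgogkog, lirzog → liakrzog) insert -ak- after the first vowel.
So volewog → voaklewog.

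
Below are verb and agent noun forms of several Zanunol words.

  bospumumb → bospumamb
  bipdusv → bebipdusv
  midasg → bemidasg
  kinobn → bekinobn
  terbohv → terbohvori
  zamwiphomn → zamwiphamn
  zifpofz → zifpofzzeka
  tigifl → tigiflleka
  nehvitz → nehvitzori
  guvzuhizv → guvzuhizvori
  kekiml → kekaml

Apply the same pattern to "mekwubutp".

zamwiphomn and kinobn both end in -n yet inflect differently (zamwiphamn, bekinobn), so the final letter is not what conditions the rule; the second-to-last letter is.
"mekwubutp" has second-to-last letter 't'. The one such stem in the data (nehvitz → nehvitzori) adds -ori, so the same rule applies.
The other patterns: stems whose second-to-last letter is 'm' change the last vowel to 'a'; stems whose second-to-last letter is 'b' or 's' add the prefix be-; stems whose second-to-last letter is 'f' double the final consonant and add -eka.
So mekwubutp → mekwubutpori.

mekwubutpori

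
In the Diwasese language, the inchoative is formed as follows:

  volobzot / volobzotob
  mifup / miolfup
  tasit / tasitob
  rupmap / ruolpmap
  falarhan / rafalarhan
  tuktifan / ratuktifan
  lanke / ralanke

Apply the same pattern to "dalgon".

radalgon

"dalgon" ends in -n. The stems ending in -n (falarhan → rafalarhan, tuktifan → ratuktifan) add the prefix ra-.
So dalgon → radalgon.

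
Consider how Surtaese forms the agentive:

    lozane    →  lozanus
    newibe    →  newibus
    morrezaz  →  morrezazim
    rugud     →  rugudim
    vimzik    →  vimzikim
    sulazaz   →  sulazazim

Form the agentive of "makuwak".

makuwakim

"makuwak" ends in -k. The one such stem in the data (vimzik → vimzikim) adds -im, so the same rule applies.
So makuwak → makuwakim.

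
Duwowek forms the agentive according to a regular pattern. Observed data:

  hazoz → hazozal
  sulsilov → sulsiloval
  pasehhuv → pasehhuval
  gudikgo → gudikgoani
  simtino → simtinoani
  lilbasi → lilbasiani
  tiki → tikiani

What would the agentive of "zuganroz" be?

"zuganroz" ends in a consonant. The stems ending in a consonant (hazoz → hazozal, sulsilov → sulsiloval, pasehhuv → pasehhuval) add -al.
The other pattern: stems ending in a vowel add -ani.
So zuganroz → zuganrozal.

zuganrozal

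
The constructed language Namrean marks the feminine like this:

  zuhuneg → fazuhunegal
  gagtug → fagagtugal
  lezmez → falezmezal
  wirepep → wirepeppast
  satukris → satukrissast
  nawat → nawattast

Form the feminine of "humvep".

zuhuneg and wirepep both have last vowel 'e' yet inflect differently (fazuhunegal, wirepeppast), so the last vowel is not what conditions the rule; the final letter is.
"humvep" ends in -p. The one such stem in the data (wirepep → wirepeppast) doubles the final consonant and adds -ast (as do satukris, nawat), so the same rule applies.
So humvep → humveppast.

humveppast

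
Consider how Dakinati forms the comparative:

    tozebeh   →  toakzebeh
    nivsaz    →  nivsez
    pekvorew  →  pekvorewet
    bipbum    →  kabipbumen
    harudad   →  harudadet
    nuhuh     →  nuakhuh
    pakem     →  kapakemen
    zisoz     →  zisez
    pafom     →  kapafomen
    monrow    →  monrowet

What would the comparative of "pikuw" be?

pikuwet

"pikuw" ends in -w. The stems ending in -w (monrow → monrowet, pekvorew → pekvorewet) add -et.
So pikuw → pikuwet.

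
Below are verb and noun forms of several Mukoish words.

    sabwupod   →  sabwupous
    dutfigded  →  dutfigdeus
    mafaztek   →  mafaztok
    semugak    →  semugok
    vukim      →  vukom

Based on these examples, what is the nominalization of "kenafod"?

dutfigded and mafaztek both have last vowel 'e' yet inflect differently (dutfigdeus, mafaztok), so the last vowel is not what conditions the rule; the final letter is.
"kenafod" ends in -d. The stems ending in -d (sabwupod → sabwupous, dutfigded → dutfigdeus) drop the final letter and add -us.
So kenafod → kenafous.

kenafous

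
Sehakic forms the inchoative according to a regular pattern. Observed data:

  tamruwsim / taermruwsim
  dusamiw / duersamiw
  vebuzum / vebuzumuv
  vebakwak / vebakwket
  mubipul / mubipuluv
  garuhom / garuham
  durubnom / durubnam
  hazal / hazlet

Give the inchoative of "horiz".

tamruwsim and vebuzum both end in -m yet inflect differently (taermruwsim, vebuzumuv), so the final letter is not what conditions the rule; the last vowel is.
"horiz" has last vowel 'i'. The stems whose last vowel is 'i' (dusamiw → duersamiw, tamruwsim → taermruwsim) insert -er- after the first vowel.
The other patterns: stems whose last vowel is 'u' add -uv; stems whose last vowel is 'a' delete the last vowel and add -et; stems whose last vowel is 'o' change the last vowel to 'a'.
So horiz → hoerriz.

hoerriz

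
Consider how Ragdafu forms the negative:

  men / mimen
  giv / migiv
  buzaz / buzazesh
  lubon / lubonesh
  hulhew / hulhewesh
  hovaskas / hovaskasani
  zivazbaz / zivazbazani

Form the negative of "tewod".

men and lubon both end in -n yet inflect differently (mimen, lubonesh), so the final letter is not what conditions the rule; the number of vowels is.
"tewod" has 2 vowels. The stems with 2 vowels (buzaz → buzazesh, lubon → lubonesh, hulhew → hulhewesh) add -esh.
The other patterns: stems with 1 vowel add the prefix mi-; stems with 3 vowels add -ani.
So tewod → tewodesh.

tewodesh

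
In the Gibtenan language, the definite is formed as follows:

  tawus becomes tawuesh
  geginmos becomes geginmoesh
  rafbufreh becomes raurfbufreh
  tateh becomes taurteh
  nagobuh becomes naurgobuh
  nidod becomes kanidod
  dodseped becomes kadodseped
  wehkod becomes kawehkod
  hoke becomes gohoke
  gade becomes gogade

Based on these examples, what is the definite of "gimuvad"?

tawus and nagobuh both have last vowel 'u' yet inflect differently (tawuesh, naurgobuh), so the last vowel is not what conditions the rule; the final letter is.
"gimuvad" ends in -d. The stems ending in -d (nidod → kanidod, dodseped → kadodseped, wehkod → kawehkod) add the prefix ka-.
The other patterns: stems ending in -s drop the final letter and add -esh; stems ending in -h insert -ur- after the first vowel; stems ending in -e add the prefix go-.
So gimuvad → kagimuvad.

kagimuvad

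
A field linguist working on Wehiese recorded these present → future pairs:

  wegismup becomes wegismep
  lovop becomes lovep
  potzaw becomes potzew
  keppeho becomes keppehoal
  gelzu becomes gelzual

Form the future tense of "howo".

howoal

lovop and keppeho both have last vowel 'o' yet inflect differently (lovep, keppehoal), so the last vowel is not what conditions the rule; whether the stem ends in a vowel or a consonant is.
"howo" ends in a vowel. The stems ending in a vowel (keppeho → keppehoal, gelzu → gelzual) add -al.
The other pattern: stems ending in a consonant change the last vowel to 'e'.
So howo → howoal.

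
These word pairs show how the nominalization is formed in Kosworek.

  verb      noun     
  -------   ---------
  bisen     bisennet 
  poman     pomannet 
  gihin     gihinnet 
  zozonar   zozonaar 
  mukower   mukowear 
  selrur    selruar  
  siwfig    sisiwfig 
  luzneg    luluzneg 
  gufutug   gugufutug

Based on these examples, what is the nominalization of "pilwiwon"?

pilwiwonnet

"pilwiwon" ends in -n. The stems ending in -n (bisen → bisennet, poman → pomannet, gihin → gihinnet) double the final consonant and add -et.
So pilwiwon → pilwiwonnet.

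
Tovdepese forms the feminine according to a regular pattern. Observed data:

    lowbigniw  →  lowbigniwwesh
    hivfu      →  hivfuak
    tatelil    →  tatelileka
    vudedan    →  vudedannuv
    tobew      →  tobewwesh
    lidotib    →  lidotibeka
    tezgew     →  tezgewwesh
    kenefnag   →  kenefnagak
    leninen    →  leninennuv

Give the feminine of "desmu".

desmuak

kenefnag and vudedan both have last vowel 'a' yet inflect differently (kenefnagak, vudedannuv), so the last vowel is not what conditions the rule; the final letter is.
"desmu" ends in -u. The one such stem in the data (hivfu → hivfuak) adds -ak, so the same rule applies.
So desmu → desmuak.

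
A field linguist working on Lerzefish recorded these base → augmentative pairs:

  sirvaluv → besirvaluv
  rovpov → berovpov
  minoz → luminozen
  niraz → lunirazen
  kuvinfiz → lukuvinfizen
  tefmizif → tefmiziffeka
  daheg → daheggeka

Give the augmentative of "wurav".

rovpov and minoz both have last vowel 'o' yet inflect differently (berovpov, luminozen), so the last vowel is not what conditions the rule; the final letter is.
"wurav" ends in -v. The stems ending in -v (sirvaluv → besirvaluv, rovpov → berovpov) add the prefix be-.
So wurav → bewurav.

bewurav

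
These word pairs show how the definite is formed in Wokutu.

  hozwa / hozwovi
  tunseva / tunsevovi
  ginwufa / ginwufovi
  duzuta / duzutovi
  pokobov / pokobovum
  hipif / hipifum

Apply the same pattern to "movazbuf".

movazbufum

"movazbuf" ends in -f. The one such stem in the data (hipif → hipifum) adds -um, so the same rule applies.
So movazbuf → movazbufum.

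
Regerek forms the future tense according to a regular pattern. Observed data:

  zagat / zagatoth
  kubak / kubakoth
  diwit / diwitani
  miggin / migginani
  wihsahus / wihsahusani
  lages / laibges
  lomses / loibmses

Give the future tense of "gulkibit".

gulkibitani

zagat and diwit both end in -t yet inflect differently (zagatoth, diwitani), so the final letter is not what conditions the rule; the last vowel is.
"gulkibit" has last vowel 'i'. The stems whose last vowel is 'i' (diwit → diwitani, miggin → migginani) add -ani.
The other patterns: stems whose last vowel is 'a' add -oth; stems whose last vowel is 'e' insert -ib- after the first vowel.
So gulkibit → gulkibitani.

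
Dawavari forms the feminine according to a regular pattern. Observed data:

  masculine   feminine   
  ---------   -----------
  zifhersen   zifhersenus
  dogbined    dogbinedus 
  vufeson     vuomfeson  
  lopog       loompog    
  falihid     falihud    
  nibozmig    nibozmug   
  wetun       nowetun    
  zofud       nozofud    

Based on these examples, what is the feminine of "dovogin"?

dovogun

zifhersen and vufeson both end in -n yet inflect differently (zifhersenus, vuomfeson), so the final letter is not what conditions the rule; the last vowel is.
"dovogin" has last vowel 'i'. The stems whose last vowel is 'i' (falihid → falihud, nibozmig → nibozmug) change the last vowel to 'u'.
So dovogin → dovogun.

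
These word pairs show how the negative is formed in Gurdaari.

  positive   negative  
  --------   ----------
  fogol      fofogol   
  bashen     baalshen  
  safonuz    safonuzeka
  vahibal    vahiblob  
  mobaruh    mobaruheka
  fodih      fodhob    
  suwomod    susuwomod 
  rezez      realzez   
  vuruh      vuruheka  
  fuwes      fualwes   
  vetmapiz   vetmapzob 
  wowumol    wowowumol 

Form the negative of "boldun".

bolduneka

"boldun" has last vowel 'u'. The stems whose last vowel is 'u' (mobaruh → mobaruheka, vuruh → vuruheka, safonuz → safonuzeka) add -eka.
The other patterns: stems whose last vowel is 'o' repeat the first consonant+vowel as a prefix; stems whose last vowel is 'e' insert -al- after the first vowel; stems whose last vowel is 'a' or 'i' delete the last vowel and add -ob.
So boldun → bolduneka.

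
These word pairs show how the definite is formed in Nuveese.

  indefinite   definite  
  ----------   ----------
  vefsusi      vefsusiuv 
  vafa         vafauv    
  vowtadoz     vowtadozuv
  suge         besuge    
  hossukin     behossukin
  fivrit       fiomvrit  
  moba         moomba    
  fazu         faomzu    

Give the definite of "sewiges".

besewiges

"sewiges" begins with s-. The one such stem in the data (suge → besuge) adds the prefix be-, so the same rule applies.
The other patterns: stems beginning with v- add -uv; stems beginning with f- or m- insert -om- after the first vowel.
So sewiges → besewiges.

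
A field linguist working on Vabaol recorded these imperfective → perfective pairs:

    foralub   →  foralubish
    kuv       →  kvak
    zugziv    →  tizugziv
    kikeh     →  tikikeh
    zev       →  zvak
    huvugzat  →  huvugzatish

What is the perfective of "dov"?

dvak

zev and zugziv both end in -v yet inflect differently (zvak, tizugziv), so the final letter is not what conditions the rule; the number of vowels is.
"dov" has 1 vowel. The stems with 1 vowel (zev → zvak, kuv → kvak) delete the last vowel and add -ak.
So dov → dvak.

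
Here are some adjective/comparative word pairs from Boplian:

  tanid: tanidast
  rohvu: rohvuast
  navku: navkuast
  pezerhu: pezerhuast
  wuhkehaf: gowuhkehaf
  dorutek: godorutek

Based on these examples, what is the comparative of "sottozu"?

sottozuast

pezerhu and wuhkehaf both have 3 vowels yet inflect differently (pezerhuast, gowuhkehaf), so the number of vowels is not what conditions the rule; the final letter is.
"sottozu" ends in -u. The stems ending in -u (rohvu → rohvuast, navku → navkuast, pezerhu → pezerhuast) add -ast.
The other pattern: stems ending in -f or -k add the prefix go-.
So sottozu → sottozuast.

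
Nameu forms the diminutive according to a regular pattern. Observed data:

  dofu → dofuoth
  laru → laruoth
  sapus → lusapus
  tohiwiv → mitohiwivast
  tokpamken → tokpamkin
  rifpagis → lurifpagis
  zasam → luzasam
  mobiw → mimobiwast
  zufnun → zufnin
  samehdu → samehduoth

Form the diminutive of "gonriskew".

sapus and zufnun both have last vowel 'u' yet inflect differently (lusapus, zufnin), so the last vowel is not what conditions the rule; the final letter is.
"gonriskew" ends in -w. The one such stem in the data (mobiw → mimobiwast) adds mi- … -ast around the stem, so the same rule applies.
So gonriskew → migonriskewast.

migonriskewast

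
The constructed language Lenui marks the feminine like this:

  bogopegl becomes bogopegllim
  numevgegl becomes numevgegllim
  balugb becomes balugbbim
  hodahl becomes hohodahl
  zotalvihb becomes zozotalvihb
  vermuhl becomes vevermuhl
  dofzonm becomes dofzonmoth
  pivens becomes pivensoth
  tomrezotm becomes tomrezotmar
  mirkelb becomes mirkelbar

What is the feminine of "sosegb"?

sosegbbim

bogopegl and hodahl both end in -l yet inflect differently (bogopegllim, hohodahl), so the final letter is not what conditions the rule; the second-to-last letter is.
"sosegb" has second-to-last letter 'g'. The stems whose second-to-last letter is 'g' (bogopegl → bogopegllim, numevgegl → numevgegllim, balugb → balugbbim) double the final consonant and add -im.
The other patterns: stems whose second-to-last letter is 'h' repeat the first consonant+vowel as a prefix; stems whose second-to-last letter is 'n' add -oth; stems whose second-to-last letter is 'l' or 't' add -ar.
So sosegb → sosegbbim.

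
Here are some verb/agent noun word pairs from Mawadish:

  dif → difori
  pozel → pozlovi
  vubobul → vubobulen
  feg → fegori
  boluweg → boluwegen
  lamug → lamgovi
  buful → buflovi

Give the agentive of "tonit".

feg and lamug both end in -g yet inflect differently (fegori, lamgovi), so the final letter is not what conditions the rule; the number of vowels is.
"tonit" has 2 vowels. The stems with 2 vowels (pozel → pozlovi, lamug → lamgovi, buful → buflovi) delete the last vowel and add -ovi.
The other patterns: stems with 1 vowel add -ori; stems with 3 vowels add -en.
So tonit → tontovi.

tontovi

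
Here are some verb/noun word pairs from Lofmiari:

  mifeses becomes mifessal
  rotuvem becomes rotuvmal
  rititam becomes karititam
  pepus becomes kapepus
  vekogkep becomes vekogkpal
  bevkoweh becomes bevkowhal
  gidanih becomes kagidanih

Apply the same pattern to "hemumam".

kahemumam

bevkoweh and gidanih both end in -h yet inflect differently (bevkowhal, kagidanih), so the final letter is not what conditions the rule; the last vowel is.
"hemumam" has last vowel 'a'. The one such stem in the data (rititam → karititam) adds the prefix ka-, so the same rule applies.
So hemumam → kahemumam.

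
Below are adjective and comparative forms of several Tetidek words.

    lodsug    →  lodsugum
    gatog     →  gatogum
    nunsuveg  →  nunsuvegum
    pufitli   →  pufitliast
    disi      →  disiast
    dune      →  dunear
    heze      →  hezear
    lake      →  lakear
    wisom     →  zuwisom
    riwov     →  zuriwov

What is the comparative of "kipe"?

kipear

nunsuveg and dune both have last vowel 'e' yet inflect differently (nunsuvegum, dunear), so the last vowel is not what conditions the rule; the final letter is.
"kipe" ends in -e. The stems ending in -e (dune → dunear, heze → hezear, lake → lakear) add -ar.
The other patterns: stems ending in -g add -um; stems ending in -i add -ast; stems ending in -m or -v add the prefix zu-.
So kipe → kipear.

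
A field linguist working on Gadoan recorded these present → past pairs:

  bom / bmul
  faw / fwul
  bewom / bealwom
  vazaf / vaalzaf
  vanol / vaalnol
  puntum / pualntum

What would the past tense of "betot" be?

bealtot

bom and bewom both end in -m yet inflect differently (bmul, bealwom), so the final letter is not what conditions the rule; the number of vowels is.
"betot" has 2 vowels. The stems with 2 vowels (bewom → bealwom, vazaf → vaalzaf, vanol → vaalnol) insert -al- after the first vowel.
The other pattern: stems with 1 vowel delete the last vowel and add -ul.
So betot → bealtot.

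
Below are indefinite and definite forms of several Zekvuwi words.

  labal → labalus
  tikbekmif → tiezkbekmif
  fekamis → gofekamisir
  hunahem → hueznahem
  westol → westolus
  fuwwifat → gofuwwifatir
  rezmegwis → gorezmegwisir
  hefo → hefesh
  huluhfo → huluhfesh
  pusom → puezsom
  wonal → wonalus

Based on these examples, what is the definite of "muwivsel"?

muwivselus

fuwwifat and labal both have last vowel 'a' yet inflect differently (gofuwwifatir, labalus), so the last vowel is not what conditions the rule; the final letter is.
"muwivsel" ends in -l. The stems ending in -l (labal → labalus, wonal → wonalus, westol → westolus) add -us.
So muwivsel → muwivselus.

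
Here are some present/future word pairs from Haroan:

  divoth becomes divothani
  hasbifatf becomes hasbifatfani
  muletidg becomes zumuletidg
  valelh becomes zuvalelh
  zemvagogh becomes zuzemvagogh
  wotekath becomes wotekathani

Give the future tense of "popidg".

"popidg" has second-to-last letter 'd'. The one such stem in the data (muletidg → zumuletidg) adds the prefix zu-, so the same rule applies.
So popidg → zupopidg.

zupopidg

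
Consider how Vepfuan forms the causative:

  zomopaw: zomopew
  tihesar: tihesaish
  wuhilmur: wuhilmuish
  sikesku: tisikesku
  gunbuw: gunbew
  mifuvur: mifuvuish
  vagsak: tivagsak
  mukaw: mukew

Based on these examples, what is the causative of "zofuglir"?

zofugliish

tihesar and zomopaw both have last vowel 'a' yet inflect differently (tihesaish, zomopew), so the last vowel is not what conditions the rule; the final letter is.
"zofuglir" ends in -r. The stems ending in -r (wuhilmur → wuhilmuish, tihesar → tihesaish, mifuvur → mifuvuish) drop the final letter and add -ish.
So zofuglir → zofugliish.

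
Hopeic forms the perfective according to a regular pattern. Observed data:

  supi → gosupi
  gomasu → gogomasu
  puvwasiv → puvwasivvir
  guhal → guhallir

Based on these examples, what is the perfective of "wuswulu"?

gowuswulu

"wuswulu" ends in a vowel. The stems ending in a vowel (supi → gosupi, gomasu → gogomasu) add the prefix go-.
The other pattern: stems ending in a consonant double the final consonant and add -ir.
So wuswulu → gowuswulu.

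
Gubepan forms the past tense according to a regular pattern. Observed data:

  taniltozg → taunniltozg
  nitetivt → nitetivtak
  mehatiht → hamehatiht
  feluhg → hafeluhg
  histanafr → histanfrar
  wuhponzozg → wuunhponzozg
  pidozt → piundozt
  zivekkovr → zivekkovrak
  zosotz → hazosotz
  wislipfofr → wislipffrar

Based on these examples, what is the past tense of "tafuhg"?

histanafr and zivekkovr both end in -r yet inflect differently (histanfrar, zivekkovrak), so the final letter is not what conditions the rule; the second-to-last letter is.
"tafuhg" has second-to-last letter 'h'. The stems whose second-to-last letter is 'h' (feluhg → hafeluhg, mehatiht → hamehatiht) add the prefix ha-.
So tafuhg → hatafuhg.

hatafuhg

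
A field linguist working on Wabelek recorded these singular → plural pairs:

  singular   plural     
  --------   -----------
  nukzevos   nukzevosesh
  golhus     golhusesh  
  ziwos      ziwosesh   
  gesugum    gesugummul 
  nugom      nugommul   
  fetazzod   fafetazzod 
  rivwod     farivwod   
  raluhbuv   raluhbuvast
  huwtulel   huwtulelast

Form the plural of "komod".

fakomod

"komod" ends in -d. The stems ending in -d (fetazzod → fafetazzod, rivwod → farivwod) add the prefix fa-.
So komod → fakomod.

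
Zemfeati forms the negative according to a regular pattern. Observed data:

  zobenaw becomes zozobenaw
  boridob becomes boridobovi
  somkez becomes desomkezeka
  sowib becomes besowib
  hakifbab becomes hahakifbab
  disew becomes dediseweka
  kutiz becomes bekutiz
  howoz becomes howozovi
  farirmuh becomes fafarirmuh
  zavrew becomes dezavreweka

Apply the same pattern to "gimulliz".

"gimulliz" has last vowel 'i'. The stems whose last vowel is 'i' (kutiz → bekutiz, sowib → besowib) add the prefix be-.
The other patterns: stems whose last vowel is 'o' add -ovi; stems whose last vowel is 'a' or 'u' repeat the first consonant+vowel as a prefix; stems whose last vowel is 'e' add de- … -eka around the stem.
So gimulliz → begimulliz.

begimulliz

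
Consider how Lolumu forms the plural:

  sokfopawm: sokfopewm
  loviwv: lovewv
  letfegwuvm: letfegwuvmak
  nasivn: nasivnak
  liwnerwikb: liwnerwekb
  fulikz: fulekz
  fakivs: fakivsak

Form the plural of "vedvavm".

vedvavmak

letfegwuvm and sokfopawm both end in -m yet inflect differently (letfegwuvmak, sokfopewm), so the final letter is not what conditions the rule; the second-to-last letter is.
"vedvavm" has second-to-last letter 'v'. The stems whose second-to-last letter is 'v' (letfegwuvm → letfegwuvmak, fakivs → fakivsak, nasivn → nasivnak) add -ak.
So vedvavm → vedvavmak.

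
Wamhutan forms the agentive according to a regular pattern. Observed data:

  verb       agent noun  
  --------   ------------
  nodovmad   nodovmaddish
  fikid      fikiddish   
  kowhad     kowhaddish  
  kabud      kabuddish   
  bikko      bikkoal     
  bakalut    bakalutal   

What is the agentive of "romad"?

romaddish

"romad" ends in -d. The stems ending in -d (nodovmad → nodovmaddish, fikid → fikiddish, kowhad → kowhaddish) double the final consonant and add -ish.
The other pattern: stems ending in -o or -t add -al.
So romad → romaddish.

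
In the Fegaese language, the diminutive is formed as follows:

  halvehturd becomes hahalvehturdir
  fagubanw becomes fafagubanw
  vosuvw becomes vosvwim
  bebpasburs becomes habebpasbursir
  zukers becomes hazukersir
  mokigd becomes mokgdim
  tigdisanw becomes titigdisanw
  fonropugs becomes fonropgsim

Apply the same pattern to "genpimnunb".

halvehturd and mokigd both end in -d yet inflect differently (hahalvehturdir, mokgdim), so the final letter is not what conditions the rule; the second-to-last letter is.
"genpimnunb" has second-to-last letter 'n'. The stems whose second-to-last letter is 'n' (tigdisanw → titigdisanw, fagubanw → fafagubanw) repeat the first consonant+vowel as a prefix.
The other patterns: stems whose second-to-last letter is 'r' add ha- … -ir around the stem; stems whose second-to-last letter is 'g' or 'v' delete the last vowel and add -im.
So genpimnunb → gegenpimnunb.

gegenpimnunb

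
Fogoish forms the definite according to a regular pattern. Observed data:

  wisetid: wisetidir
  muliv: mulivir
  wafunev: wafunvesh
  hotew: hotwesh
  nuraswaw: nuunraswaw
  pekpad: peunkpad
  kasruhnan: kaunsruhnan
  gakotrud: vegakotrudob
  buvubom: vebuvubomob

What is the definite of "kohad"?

kounhad

"kohad" has last vowel 'a'. The stems whose last vowel is 'a' (nuraswaw → nuunraswaw, pekpad → peunkpad, kasruhnan → kaunsruhnan) insert -un- after the first vowel.
The other patterns: stems whose last vowel is 'i' add -ir; stems whose last vowel is 'e' delete the last vowel and add -esh; stems whose last vowel is 'o' or 'u' add ve- … -ob around the stem.
So kohad → kounhad.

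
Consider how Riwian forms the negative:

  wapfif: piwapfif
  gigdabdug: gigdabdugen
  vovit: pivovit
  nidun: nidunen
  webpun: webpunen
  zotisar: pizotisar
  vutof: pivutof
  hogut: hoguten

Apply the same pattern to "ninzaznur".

hogut and vovit both end in -t yet inflect differently (hoguten, pivovit), so the final letter is not what conditions the rule; the last vowel is.
"ninzaznur" has last vowel 'u'. The stems whose last vowel is 'u' (gigdabdug → gigdabdugen, hogut → hoguten, nidun → nidunen) add -en.
The other pattern: stems whose last vowel is 'a', 'i' or 'o' add the prefix pi-.
So ninzaznur → ninzaznuren.

ninzaznuren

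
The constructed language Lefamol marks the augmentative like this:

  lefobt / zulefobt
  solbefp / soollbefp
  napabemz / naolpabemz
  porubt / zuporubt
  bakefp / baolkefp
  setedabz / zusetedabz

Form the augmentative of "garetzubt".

setedabz and napabemz both end in -z yet inflect differently (zusetedabz, naolpabemz), so the final letter is not what conditions the rule; the second-to-last letter is.
"garetzubt" has second-to-last letter 'b'. The stems whose second-to-last letter is 'b' (lefobt → zulefobt, setedabz → zusetedabz, porubt → zuporubt) add the prefix zu-.
The other pattern: stems whose second-to-last letter is 'f' or 'm' insert -ol- after the first vowel.
So garetzubt → zugaretzubt.

zugaretzubt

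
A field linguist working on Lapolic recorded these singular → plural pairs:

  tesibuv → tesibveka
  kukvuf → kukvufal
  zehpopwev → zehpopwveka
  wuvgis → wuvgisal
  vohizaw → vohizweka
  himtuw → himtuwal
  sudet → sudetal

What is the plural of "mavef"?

mavefal

"mavef" has 2 vowels. The stems with 2 vowels (wuvgis → wuvgisal, sudet → sudetal, himtuw → himtuwal) add -al.
So mavef → mavefal.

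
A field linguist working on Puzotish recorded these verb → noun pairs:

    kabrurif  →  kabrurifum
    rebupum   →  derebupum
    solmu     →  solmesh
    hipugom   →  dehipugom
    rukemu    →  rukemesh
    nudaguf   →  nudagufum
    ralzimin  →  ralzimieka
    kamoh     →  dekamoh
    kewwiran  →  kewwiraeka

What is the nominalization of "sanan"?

"sanan" ends in -n. The stems ending in -n (ralzimin → ralzimieka, kewwiran → kewwiraeka) drop the final letter and add -eka.
The other patterns: stems ending in -f add -um; stems ending in -u drop the final letter and add -esh; stems ending in -h or -m add the prefix de-.
So sanan → sanaeka.

sanaeka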